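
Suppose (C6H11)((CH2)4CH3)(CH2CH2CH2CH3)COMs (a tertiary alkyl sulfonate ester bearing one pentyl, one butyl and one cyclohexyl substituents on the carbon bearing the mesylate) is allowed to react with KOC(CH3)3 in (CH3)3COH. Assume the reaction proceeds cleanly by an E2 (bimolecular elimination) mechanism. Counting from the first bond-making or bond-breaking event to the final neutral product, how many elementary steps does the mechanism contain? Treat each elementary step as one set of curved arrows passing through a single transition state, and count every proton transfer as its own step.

1

Step 1: In one step, (CH3)3CO⁻ pulls off a β-proton, the C–O bond cleaves, and a C=C double bond forms between the α- and β-carbons (E2, anti elimination).
Total: 1 elementary step.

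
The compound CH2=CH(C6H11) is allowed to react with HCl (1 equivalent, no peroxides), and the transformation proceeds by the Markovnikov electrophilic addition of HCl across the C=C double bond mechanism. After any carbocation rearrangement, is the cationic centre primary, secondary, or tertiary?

tertiary

Step 1: Electrophilic addition begins with the π(C=C) electrons forming a bond to the proton of HCl. Following Markovnikov's rule, the resulting cation is secondary. The H–Cl bond breaks heterolytically, releasing Cl⁻.
Step 2: A hydride (H with its bonding pair) migrates from the adjacent cyclohexyl carbon to the cationic centre — a 1,2-hydride shift — upgrading the secondary cation to a tertiary one.
The cation rearranges from secondary to tertiary via a 1,2-hydride shift from the adjacent cyclohexyl carbon; the tertiary cation is what reacts next.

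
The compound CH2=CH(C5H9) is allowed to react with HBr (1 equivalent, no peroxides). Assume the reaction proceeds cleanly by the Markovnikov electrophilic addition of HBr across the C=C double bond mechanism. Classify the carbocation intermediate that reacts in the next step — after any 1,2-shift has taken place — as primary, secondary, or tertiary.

tertiary

Step 1: Electrophilic addition begins with the π(C=C) electrons forming a bond to the proton of HBr. Following Markovnikov's rule, the resulting cation is secondary. The H–Br bond breaks heterolytically, releasing Br⁻.
Step 2: A 1,2-hydride shift from the adjacent cyclopentyl carbon moves the positive charge from the secondary centre to an adjacent carbon, generating a more stable tertiary carbocation.
The cation rearranges from secondary to tertiary via a 1,2-hydride shift from the adjacent cyclopentyl carbon; the tertiary cation is what reacts next.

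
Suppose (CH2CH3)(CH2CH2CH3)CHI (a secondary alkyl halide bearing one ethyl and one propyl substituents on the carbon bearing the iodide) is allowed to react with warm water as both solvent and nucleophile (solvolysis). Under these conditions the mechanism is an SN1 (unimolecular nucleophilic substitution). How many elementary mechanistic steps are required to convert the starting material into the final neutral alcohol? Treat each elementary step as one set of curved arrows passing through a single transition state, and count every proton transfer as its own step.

3

Step 1: Rate-determining heterolysis of the C–I bond gives I⁻ and a secondary carbocation.
(No 1,2-shift: no single shift to an adjacent carbon would give a more stable cation.)
Step 2: H2O donates an oxygen lone pair into the empty p orbital of the cation, giving a protonated alcohol (an oxonium ion).
Step 3: A second solvent molecule removes the proton on oxygen, giving the neutral alcohol product.
Total: 3 elementary steps.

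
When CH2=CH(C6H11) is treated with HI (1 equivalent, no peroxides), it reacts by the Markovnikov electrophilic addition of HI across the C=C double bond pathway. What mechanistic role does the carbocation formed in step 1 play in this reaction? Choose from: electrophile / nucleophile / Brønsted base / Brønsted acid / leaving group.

Step 3: The I⁻ anion donates a lone pair to the carbocation, forming the new C–I σ-bond and giving the neutral alkyl halide.
The carbocation formed in step 1 accepts an electron pair into an empty or π* orbital — it is the electrophile.

electrophile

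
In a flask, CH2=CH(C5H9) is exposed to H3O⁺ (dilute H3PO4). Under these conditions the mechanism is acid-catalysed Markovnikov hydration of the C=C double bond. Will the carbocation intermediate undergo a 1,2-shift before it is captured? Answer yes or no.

yes

The first-formed carbocation is secondary.
The adjacent cyclopentyl carbon already bears 2 other carbon substituents and has a hydrogen to migrate; after a 1,2-hydride shift from that carbon the positive charge sits on a tertiary centre.
Tertiary is more stable than secondary, so the shift occurs.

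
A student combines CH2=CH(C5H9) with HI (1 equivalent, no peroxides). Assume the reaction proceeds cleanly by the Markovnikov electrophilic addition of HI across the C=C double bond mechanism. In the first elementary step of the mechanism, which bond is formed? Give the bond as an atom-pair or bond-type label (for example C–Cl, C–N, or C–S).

Step 1: Protonation of the alkene by HI: the π bond acts as the nucleophile and picks up H⁺, giving the more stable (Markovnikov) secondary carbocation. The H–I bond breaks heterolytically, releasing I⁻.
The bond formed in this step is the C–H bond.

C–H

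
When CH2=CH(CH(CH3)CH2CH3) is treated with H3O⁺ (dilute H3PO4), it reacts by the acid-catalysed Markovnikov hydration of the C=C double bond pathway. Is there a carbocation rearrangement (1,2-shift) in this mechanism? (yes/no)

The first-formed carbocation is secondary.
The adjacent sec-butyl carbon already bears 2 other carbon substituents and has a hydrogen to migrate; after a 1,2-hydride shift from that carbon the positive charge sits on a tertiary centre.
Tertiary is more stable than secondary, so the shift occurs.

yes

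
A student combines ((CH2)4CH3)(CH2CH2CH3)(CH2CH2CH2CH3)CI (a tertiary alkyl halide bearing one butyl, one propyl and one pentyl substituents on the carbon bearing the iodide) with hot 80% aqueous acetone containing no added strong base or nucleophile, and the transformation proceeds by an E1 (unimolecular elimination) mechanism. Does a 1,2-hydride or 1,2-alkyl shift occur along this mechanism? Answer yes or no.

no

The first-formed carbocation is tertiary.
No single 1,2-shift to an adjacent carbon would produce a more-substituted cation than the one already present, so no rearrangement occurs.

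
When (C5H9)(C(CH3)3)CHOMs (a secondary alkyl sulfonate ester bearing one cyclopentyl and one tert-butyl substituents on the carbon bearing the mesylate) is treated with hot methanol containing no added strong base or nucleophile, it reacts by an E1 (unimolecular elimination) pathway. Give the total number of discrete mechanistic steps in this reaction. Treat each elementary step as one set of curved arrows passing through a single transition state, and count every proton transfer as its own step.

Step 1: The C–O bond breaks with both electrons going to the mesylate; MsO⁻ leaves and a secondary carbocation remains.
Step 2: A hydride (H with its bonding pair) migrates from the adjacent cyclopentyl carbon to the cationic centre — a 1,2-hydride shift — upgrading the secondary cation to a tertiary one.
Step 3: A weak base (a methanol molecule from the solvent) removes a proton from a carbon adjacent to the cationic centre; the electrons of that C–H bond become the new π(C=C) bond, giving the alkene.
Total: 3 elementary steps.

3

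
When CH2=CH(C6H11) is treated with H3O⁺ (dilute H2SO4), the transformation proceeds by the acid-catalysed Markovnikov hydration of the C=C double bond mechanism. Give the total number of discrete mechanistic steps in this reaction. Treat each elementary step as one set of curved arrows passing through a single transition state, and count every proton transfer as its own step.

Step 1: Electrophilic addition begins with the π(C=C) electrons forming a bond to the proton of H3O⁺. Following Markovnikov's rule, the resulting cation is secondary. H2O is released.
Step 2: A 1,2-hydride shift from the adjacent cyclohexyl carbon moves the positive charge from the secondary centre to an adjacent carbon, generating a more stable tertiary carbocation.
Step 3: Nucleophilic capture of the cation by H2O produces the protonated alcohol (an oxonium ion).
Step 4: Proton transfer from the O–H of the oxonium ion to H2O completes the catalytic cycle and yields the alcohol.
Total: 4 elementary steps.

4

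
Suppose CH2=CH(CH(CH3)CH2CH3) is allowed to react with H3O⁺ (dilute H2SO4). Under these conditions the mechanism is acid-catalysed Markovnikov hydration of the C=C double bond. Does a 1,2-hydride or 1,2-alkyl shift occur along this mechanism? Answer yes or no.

yes

The first-formed carbocation is secondary.
The adjacent sec-butyl carbon already bears 2 other carbon substituents and has a hydrogen to migrate; after a 1,2-hydride shift from that carbon the positive charge sits on a tertiary centre.
Tertiary is more stable than secondary, so the shift occurs.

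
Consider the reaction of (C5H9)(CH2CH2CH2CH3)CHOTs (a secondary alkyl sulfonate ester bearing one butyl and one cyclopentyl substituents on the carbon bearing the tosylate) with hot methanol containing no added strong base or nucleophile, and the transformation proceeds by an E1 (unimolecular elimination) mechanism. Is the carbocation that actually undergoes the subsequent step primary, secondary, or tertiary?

Step 1: The C–O bond breaks with both electrons going to the tosylate; TsO⁻ leaves and a secondary carbocation remains.
Step 2: A hydride (H with its bonding pair) migrates from the adjacent cyclopentyl carbon to the cationic centre — a 1,2-hydride shift — upgrading the secondary cation to a tertiary one.
The cation rearranges from secondary to tertiary via a 1,2-hydride shift from the adjacent cyclopentyl carbon; the tertiary cation is what reacts next.

tertiary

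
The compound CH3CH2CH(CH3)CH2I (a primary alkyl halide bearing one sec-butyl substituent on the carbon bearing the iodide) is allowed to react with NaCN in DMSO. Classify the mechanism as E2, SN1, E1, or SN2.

Conditions: a primary substrate with a strong nucleophile in the polar aprotic solvent DMSO.
These conditions are the textbook signature of the SN2 pathway.
An unhindered substrate with a strong nucleophile in a polar aprotic solvent favours one-step backside displacement.

SN2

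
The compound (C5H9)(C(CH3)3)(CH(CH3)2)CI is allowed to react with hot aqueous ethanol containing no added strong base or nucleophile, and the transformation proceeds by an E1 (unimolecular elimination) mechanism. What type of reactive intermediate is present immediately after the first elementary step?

Step 1: Unassisted departure of I⁻ (taking the C–I bonding pair) generates a tertiary carbocation.
After step 1 the species present is a tertiary carbocation.

tertiary carbocation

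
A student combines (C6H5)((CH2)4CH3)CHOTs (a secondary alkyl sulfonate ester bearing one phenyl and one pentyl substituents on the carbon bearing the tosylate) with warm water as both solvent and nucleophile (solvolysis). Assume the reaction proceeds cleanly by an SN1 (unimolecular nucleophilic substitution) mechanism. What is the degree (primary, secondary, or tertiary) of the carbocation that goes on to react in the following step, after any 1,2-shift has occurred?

secondary

Step 1: Unassisted departure of TsO⁻ (taking the C–O bonding pair) generates a secondary carbocation.
No single 1,2-shift to an adjacent carbon would give a more-substituted cation, so no rearrangement occurs.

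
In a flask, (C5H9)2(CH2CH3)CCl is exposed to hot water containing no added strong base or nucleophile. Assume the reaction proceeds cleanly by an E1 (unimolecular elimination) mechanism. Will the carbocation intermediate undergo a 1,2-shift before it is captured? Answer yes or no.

no

The first-formed carbocation is tertiary.
No single 1,2-shift to an adjacent carbon would produce a more-substituted cation than the one already present, so no rearrangement occurs.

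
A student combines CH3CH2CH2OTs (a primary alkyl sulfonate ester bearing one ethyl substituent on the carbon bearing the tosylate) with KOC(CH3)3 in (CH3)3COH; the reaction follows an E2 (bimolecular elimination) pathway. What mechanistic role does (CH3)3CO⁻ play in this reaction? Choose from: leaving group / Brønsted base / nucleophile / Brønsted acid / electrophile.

Step 1: In one step, (CH3)3CO⁻ pulls off a β-proton, the C–O bond cleaves, and a C=C double bond forms between the α- and β-carbons (E2, anti elimination).
(CH3)3CO⁻ accepts a proton in a proton-transfer step — a Brønsted base.

Brønsted base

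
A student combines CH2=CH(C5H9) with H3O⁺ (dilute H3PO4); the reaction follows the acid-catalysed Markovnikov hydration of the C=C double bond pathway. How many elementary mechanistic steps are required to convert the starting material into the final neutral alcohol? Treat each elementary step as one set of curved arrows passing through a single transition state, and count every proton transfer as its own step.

Step 1: Protonation of the alkene by H3O⁺: the π bond acts as the nucleophile and picks up H⁺, giving the more stable (Markovnikov) secondary carbocation. H2O is released.
Step 2: A 1,2-hydride shift from the adjacent cyclopentyl carbon moves the positive charge from the secondary centre to an adjacent carbon, generating a more stable tertiary carbocation.
Step 3: A lone pair on the oxygen of H2O attacks the carbocation, forming a C–O bond and an oxonium ion (a protonated alcohol).
Step 4: Deprotonation of the oxonium ion by a water molecule delivers the neutral alcohol and regenerates the acid catalyst.
Total: 4 elementary steps.

4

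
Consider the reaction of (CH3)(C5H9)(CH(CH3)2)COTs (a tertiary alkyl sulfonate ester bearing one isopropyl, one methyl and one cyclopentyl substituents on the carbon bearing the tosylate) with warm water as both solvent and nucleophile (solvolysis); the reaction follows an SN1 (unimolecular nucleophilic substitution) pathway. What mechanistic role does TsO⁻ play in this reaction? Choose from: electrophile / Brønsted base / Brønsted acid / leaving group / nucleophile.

Step 1: Ionisation: the C–O σ-bond cleaves heterolytically; both bonding electrons depart with TsO⁻, leaving a tertiary carbocation at the α-carbon.
TsO⁻ departs with both electrons of the breaking σ-bond — that is the definition of a leaving group.

leaving group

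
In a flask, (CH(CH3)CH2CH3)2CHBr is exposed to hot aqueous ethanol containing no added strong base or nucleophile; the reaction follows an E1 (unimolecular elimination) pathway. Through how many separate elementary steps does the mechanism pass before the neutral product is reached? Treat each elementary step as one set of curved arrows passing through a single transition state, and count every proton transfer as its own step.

3

Step 1: Ionisation: the C–Br σ-bond cleaves heterolytically; both bonding electrons depart with Br⁻, leaving a secondary carbocation at the α-carbon.
Step 2: Carbocation rearrangement: a 1,2-hydride shift from the adjacent sec-butyl carbon converts the initially-formed secondary cation into the more stable tertiary cation.
Step 3: A water (or ethanol) molecule (solvent) deprotonates a β-carbon; as the C–H bond breaks, those electrons form the new alkene π bond.
Total: 3 elementary steps.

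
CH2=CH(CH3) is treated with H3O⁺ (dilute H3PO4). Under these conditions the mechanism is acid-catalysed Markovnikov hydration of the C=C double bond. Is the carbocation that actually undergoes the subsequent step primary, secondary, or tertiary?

Step 1: The π electrons of the C=C bond attack a proton of H3O⁺; Markovnikov addition places the new C–H on the less-substituted alkene carbon, so the positive charge ends up on the more-substituted carbon — a secondary carbocation. H2O is released.
No single 1,2-shift to an adjacent carbon would give a more-substituted cation, so no rearrangement occurs.

secondary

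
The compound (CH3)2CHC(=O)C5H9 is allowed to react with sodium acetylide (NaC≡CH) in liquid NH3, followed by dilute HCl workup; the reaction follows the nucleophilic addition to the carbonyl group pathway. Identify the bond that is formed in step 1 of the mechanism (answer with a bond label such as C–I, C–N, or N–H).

Step 1: A lone pair / filled orbital on HC≡C⁻ attacks the electrophilic carbonyl carbon; the π(C=O) electrons shift onto oxygen, producing a tetrahedral alkoxide intermediate.
The bond formed in this step is the C–C bond.

C–C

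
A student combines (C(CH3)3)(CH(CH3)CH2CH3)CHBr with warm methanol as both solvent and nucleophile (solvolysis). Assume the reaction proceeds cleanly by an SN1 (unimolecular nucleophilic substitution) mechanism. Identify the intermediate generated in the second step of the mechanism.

Step 1: Rate-determining heterolysis of the C–Br bond gives Br⁻ and a secondary carbocation.
Step 2: Carbocation rearrangement: a 1,2-hydride shift from the adjacent sec-butyl carbon converts the initially-formed secondary cation into the more stable tertiary cation.
After step 2 the species present is a tertiary carbocation.

tertiary carbocation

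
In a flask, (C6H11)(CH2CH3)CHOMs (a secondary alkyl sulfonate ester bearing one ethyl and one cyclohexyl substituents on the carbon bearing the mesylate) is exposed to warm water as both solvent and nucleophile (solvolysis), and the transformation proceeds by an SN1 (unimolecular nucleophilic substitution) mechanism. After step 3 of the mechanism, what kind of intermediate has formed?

Step 1: Unassisted departure of MsO⁻ (taking the C–O bonding pair) generates a secondary carbocation.
Step 2: Carbocation rearrangement: a 1,2-hydride shift from the adjacent cyclohexyl carbon converts the initially-formed secondary cation into the more stable tertiary cation.
Step 3: A lone pair on the oxygen of H2O attacks the carbocation, forming a new C–O σ-bond and an oxonium ion.
After step 3 the species present is an oxonium ion.

oxonium ion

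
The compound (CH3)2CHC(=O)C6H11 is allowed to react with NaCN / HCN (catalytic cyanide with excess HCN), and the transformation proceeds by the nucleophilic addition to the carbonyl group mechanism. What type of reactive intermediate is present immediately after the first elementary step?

Step 1: CN⁻ attacks the sp² carbonyl carbon; the C=O π bond breaks and the electrons end up as a lone pair on the alkoxide oxygen of the tetrahedral intermediate.
After step 1 the species present is a tetrahedral alkoxide intermediate.

tetrahedral alkoxide intermediate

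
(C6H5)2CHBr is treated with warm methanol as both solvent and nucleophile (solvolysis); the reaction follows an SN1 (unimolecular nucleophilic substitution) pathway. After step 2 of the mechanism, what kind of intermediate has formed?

Step 1: Rate-determining heterolysis of the C–Br bond gives Br⁻ and a secondary carbocation.
Step 2: CH3OH donates an oxygen lone pair into the empty p orbital of the cation, giving a protonated ether (an oxonium ion).
After step 2 the species present is an oxonium ion.

oxonium ion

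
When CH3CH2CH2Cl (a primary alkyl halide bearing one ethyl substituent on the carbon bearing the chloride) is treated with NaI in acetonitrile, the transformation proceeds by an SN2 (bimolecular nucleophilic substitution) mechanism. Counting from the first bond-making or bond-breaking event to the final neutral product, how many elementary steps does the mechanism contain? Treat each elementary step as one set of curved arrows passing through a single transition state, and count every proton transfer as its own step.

1

Step 1: I⁻ attacks the back face of the α-carbon while Cl⁻ departs with the C–Cl bonding pair — a single concerted displacement through a pentacoordinate transition state.
Total: 1 elementary step.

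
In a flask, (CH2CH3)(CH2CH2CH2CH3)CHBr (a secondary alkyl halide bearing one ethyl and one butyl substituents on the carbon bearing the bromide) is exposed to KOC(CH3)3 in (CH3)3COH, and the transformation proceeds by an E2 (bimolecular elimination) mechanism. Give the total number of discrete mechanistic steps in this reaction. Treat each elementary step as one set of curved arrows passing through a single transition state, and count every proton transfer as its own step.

1

Step 1: Concerted anti-periplanar elimination: (CH3)3CO⁻ abstracts a β-H while Br⁻ leaves, and the C–H electrons become the new C=C π bond — all in a single transition state.
Total: 1 elementary step.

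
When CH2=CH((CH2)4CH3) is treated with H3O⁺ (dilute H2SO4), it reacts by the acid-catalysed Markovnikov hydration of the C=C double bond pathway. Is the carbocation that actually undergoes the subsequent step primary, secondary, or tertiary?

Step 1: Protonation of the alkene by H3O⁺: the π bond acts as the nucleophile and picks up H⁺, giving the more stable (Markovnikov) secondary carbocation. H2O is released.
No single 1,2-shift to an adjacent carbon would give a more-substituted cation, so no rearrangement occurs.

secondary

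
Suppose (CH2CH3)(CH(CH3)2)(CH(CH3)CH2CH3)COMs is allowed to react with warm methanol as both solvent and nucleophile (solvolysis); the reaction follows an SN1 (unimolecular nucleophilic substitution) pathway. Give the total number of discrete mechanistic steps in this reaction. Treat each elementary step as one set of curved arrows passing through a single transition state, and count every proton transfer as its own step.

Step 1: Unassisted departure of MsO⁻ (taking the C–O bonding pair) generates a tertiary carbocation.
(No 1,2-shift: no single shift to an adjacent carbon would give a more stable cation.)
Step 2: Nucleophilic capture: the oxygen of CH3OH bonds to the cationic carbon, producing an oxonium-ion intermediate.
Step 3: Proton transfer from the O–H of the oxonium ion to a solvent molecule delivers the neutral ether.
Total: 3 elementary steps.

3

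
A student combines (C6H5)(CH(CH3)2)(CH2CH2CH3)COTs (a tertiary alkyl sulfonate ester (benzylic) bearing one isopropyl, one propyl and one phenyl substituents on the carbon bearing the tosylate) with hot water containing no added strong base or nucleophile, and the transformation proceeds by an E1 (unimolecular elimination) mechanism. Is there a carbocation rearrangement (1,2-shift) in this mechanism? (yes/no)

The first-formed carbocation is tertiary.
No single 1,2-shift to an adjacent carbon would produce a more-substituted cation than the one already present, so no rearrangement occurs.

no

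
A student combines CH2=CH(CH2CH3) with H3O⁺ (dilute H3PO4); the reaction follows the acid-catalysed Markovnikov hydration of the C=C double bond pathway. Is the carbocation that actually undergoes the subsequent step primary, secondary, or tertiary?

Step 1: Electrophilic addition begins with the π(C=C) electrons forming a bond to the proton of H3O⁺. Following Markovnikov's rule, the resulting cation is secondary. H2O is released.
No single 1,2-shift to an adjacent carbon would give a more-substituted cation, so no rearrangement occurs.

secondary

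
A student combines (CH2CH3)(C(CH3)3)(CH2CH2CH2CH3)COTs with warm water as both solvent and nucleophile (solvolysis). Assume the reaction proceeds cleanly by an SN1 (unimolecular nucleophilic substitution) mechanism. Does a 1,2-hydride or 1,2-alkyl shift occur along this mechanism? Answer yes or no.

The first-formed carbocation is tertiary.
No single 1,2-shift to an adjacent carbon would produce a more-substituted cation than the one already present, so no rearrangement occurs.

no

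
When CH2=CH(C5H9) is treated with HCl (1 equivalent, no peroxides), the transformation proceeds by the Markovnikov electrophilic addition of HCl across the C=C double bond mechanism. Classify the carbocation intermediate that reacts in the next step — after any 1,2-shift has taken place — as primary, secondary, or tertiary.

Step 1: Protonation of the alkene by HCl: the π bond acts as the nucleophile and picks up H⁺, giving the more stable (Markovnikov) secondary carbocation. The H–Cl bond breaks heterolytically, releasing Cl⁻.
Step 2: A hydride (H with its bonding pair) migrates from the adjacent cyclopentyl carbon to the cationic centre — a 1,2-hydride shift — upgrading the secondary cation to a tertiary one.
The cation rearranges from secondary to tertiary via a 1,2-hydride shift from the adjacent cyclopentyl carbon; the tertiary cation is what reacts next.

tertiary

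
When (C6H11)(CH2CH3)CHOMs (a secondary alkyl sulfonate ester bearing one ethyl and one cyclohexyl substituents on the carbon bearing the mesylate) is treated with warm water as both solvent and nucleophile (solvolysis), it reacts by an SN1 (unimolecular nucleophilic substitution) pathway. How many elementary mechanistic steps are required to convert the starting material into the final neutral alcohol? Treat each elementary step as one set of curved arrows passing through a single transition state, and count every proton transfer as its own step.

Step 1: Unassisted departure of MsO⁻ (taking the C–O bonding pair) generates a secondary carbocation.
Step 2: A hydride (H with its bonding pair) migrates from the adjacent cyclohexyl carbon to the cationic centre — a 1,2-hydride shift — upgrading the secondary cation to a tertiary one.
Step 3: A lone pair on the oxygen of H2O attacks the carbocation, forming a new C–O σ-bond and an oxonium ion.
Step 4: Proton transfer from the O–H of the oxonium ion to a solvent molecule delivers the neutral alcohol.
Total: 4 elementary steps.

4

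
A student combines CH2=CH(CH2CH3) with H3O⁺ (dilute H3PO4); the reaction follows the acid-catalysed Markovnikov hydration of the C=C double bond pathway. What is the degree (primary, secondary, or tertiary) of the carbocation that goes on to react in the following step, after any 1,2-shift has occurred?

secondary

Step 1: Electrophilic addition begins with the π(C=C) electrons forming a bond to the proton of H3O⁺. Following Markovnikov's rule, the resulting cation is secondary. H2O is released.
No single 1,2-shift to an adjacent carbon would give a more-substituted cation, so no rearrangement occurs.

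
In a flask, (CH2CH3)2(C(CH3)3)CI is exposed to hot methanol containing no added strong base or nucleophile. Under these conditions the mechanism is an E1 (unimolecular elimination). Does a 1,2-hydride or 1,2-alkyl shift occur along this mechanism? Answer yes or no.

no

The first-formed carbocation is tertiary.
No single 1,2-shift to an adjacent carbon would produce a more-substituted cation than the one already present, so no rearrangement occurs.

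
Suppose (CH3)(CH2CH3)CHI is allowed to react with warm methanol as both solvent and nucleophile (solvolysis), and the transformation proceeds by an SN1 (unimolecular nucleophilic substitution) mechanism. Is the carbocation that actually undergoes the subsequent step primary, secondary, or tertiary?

Step 1: Ionisation: the C–I σ-bond cleaves heterolytically; both bonding electrons depart with I⁻, leaving a secondary carbocation at the α-carbon.
No single 1,2-shift to an adjacent carbon would give a more-substituted cation, so no rearrangement occurs.

secondary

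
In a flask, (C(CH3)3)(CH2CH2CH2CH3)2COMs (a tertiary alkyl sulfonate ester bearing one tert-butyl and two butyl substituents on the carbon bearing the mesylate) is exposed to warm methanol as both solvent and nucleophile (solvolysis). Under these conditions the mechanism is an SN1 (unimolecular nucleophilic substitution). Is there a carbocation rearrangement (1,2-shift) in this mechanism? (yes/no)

The first-formed carbocation is tertiary.
No single 1,2-shift to an adjacent carbon would produce a more-substituted cation than the one already present, so no rearrangement occurs.

no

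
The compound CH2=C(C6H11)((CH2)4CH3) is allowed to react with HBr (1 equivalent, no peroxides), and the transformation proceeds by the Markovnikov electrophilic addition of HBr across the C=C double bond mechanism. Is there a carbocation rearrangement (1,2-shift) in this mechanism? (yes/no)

The first-formed carbocation is tertiary.
No single 1,2-shift to an adjacent carbon would produce a more-substituted cation than the one already present, so no rearrangement occurs.

no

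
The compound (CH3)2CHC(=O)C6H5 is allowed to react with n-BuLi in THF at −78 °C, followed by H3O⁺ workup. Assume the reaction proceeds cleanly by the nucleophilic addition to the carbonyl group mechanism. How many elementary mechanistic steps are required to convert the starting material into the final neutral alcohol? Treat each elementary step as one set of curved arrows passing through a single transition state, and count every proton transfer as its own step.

2

Step 1: Nucleophilic addition: the carbanion-like carbon of n-BuLi adds to the carbonyl carbon, pushing the π(C=O) electron pair onto oxygen and giving a tetrahedral alkoxide.
Step 2: The alkoxide picks up a proton during H3O⁺ workup to yield an alcohol.
Total: 2 elementary steps.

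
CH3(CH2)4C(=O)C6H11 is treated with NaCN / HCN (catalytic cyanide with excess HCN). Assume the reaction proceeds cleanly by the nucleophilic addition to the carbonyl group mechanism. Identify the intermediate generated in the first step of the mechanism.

tetrahedral alkoxide intermediate

Step 1: CN⁻ attacks the sp² carbonyl carbon; the C=O π bond breaks and the electrons end up as a lone pair on the alkoxide oxygen of the tetrahedral intermediate.
After step 1 the species present is a tetrahedral alkoxide intermediate.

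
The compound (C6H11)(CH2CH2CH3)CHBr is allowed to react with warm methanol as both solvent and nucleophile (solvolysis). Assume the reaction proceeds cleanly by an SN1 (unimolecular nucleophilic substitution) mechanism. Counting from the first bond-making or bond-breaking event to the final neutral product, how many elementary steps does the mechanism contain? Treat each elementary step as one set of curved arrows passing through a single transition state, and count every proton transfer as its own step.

Step 1: Unassisted departure of Br⁻ (taking the C–Br bonding pair) generates a secondary carbocation.
Step 2: A hydride (H with its bonding pair) migrates from the adjacent cyclohexyl carbon to the cationic centre — a 1,2-hydride shift — upgrading the secondary cation to a tertiary one.
Step 3: Nucleophilic capture: the oxygen of CH3OH bonds to the cationic carbon, producing an oxonium-ion intermediate.
Step 4: Proton transfer from the O–H of the oxonium ion to a solvent molecule delivers the neutral ether.
Total: 4 elementary steps.

4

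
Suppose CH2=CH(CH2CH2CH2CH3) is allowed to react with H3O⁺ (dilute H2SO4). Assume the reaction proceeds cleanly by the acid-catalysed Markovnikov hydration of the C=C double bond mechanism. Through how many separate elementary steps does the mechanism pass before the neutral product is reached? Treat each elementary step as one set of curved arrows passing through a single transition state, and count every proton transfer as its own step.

3

Step 1: The π electrons of the C=C bond attack a proton of H3O⁺; Markovnikov addition places the new C–H on the less-substituted alkene carbon, so the positive charge ends up on the more-substituted carbon — a secondary carbocation. H2O is released.
(No 1,2-shift: no single shift to an adjacent carbon would give a more stable cation.)
Step 2: A lone pair on the oxygen of H2O attacks the carbocation, forming a C–O bond and an oxonium ion (a protonated alcohol).
Step 3: Proton transfer from the O–H of the oxonium ion to H2O completes the catalytic cycle and yields the alcohol.
Total: 3 elementary steps.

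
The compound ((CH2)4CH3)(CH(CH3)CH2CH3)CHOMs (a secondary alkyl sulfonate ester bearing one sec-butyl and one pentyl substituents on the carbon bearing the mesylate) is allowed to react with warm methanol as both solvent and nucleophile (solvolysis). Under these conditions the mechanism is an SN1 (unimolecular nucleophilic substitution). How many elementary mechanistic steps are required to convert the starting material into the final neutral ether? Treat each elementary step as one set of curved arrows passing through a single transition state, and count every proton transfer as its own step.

4

Step 1: Rate-determining heterolysis of the C–O bond gives MsO⁻ and a secondary carbocation.
Step 2: Carbocation rearrangement: a 1,2-hydride shift from the adjacent sec-butyl carbon converts the initially-formed secondary cation into the more stable tertiary cation.
Step 3: A lone pair on the oxygen of CH3OH attacks the carbocation, forming a new C–O σ-bond and an oxonium ion.
Step 4: Proton transfer from the O–H of the oxonium ion to a solvent molecule delivers the neutral ether.
Total: 4 elementary steps.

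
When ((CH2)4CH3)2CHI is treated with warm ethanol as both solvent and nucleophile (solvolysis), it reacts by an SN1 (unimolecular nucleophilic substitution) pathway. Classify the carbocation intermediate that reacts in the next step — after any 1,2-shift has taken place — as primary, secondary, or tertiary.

secondary

Step 1: Ionisation: the C–I σ-bond cleaves heterolytically; both bonding electrons depart with I⁻, leaving a secondary carbocation at the α-carbon.
No single 1,2-shift to an adjacent carbon would give a more-substituted cation, so no rearrangement occurs.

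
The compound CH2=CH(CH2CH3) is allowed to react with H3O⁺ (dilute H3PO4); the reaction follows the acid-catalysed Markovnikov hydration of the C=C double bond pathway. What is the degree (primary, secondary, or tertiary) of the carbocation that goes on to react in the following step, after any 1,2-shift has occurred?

secondary

Step 1: Protonation of the alkene by H3O⁺: the π bond acts as the nucleophile and picks up H⁺, giving the more stable (Markovnikov) secondary carbocation. H2O is released.
No single 1,2-shift to an adjacent carbon would give a more-substituted cation, so no rearrangement occurs.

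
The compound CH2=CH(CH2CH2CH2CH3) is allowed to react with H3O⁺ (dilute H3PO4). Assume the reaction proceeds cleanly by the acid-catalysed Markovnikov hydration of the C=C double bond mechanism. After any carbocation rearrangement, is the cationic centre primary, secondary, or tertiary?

Step 1: The π electrons of the C=C bond attack a proton of H3O⁺; Markovnikov addition places the new C–H on the less-substituted alkene carbon, so the positive charge ends up on the more-substituted carbon — a secondary carbocation. H2O is released.
No single 1,2-shift to an adjacent carbon would give a more-substituted cation, so no rearrangement occurs.

secondary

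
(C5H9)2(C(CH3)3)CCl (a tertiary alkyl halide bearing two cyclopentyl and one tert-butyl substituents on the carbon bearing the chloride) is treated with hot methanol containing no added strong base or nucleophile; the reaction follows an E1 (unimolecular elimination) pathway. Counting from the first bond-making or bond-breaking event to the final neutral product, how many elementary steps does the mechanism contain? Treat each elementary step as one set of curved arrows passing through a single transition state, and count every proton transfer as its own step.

Step 1: Unassisted departure of Cl⁻ (taking the C–Cl bonding pair) generates a tertiary carbocation.
(No 1,2-shift: no single shift to an adjacent carbon would give a more stable cation.)
Step 2: A methanol molecule (solvent) deprotonates a β-carbon; as the C–H bond breaks, those electrons form the new alkene π bond.
Total: 2 elementary steps.

2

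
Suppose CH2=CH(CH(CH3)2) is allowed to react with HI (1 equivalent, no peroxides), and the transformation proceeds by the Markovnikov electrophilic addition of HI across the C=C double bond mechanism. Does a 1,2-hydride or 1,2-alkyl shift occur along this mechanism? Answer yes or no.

The first-formed carbocation is secondary.
The adjacent isopropyl carbon already bears 2 other carbon substituents and has a hydrogen to migrate; after a 1,2-hydride shift from that carbon the positive charge sits on a tertiary centre.
Tertiary is more stable than secondary, so the shift occurs.

yes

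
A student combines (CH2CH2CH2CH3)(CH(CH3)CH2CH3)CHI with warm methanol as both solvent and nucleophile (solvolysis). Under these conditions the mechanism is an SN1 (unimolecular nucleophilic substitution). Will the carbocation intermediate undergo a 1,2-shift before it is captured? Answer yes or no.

The first-formed carbocation is secondary.
The adjacent sec-butyl carbon already bears 2 other carbon substituents and has a hydrogen to migrate; after a 1,2-hydride shift from that carbon the positive charge sits on a tertiary centre.
Tertiary is more stable than secondary, so the shift occurs.

yes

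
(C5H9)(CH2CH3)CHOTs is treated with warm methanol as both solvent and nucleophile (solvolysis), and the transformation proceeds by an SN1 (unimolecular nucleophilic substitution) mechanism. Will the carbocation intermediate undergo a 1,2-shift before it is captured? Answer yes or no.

yes

The first-formed carbocation is secondary.
The adjacent cyclopentyl carbon already bears 2 other carbon substituents and has a hydrogen to migrate; after a 1,2-hydride shift from that carbon the positive charge sits on a tertiary centre.
Tertiary is more stable than secondary, so the shift occurs.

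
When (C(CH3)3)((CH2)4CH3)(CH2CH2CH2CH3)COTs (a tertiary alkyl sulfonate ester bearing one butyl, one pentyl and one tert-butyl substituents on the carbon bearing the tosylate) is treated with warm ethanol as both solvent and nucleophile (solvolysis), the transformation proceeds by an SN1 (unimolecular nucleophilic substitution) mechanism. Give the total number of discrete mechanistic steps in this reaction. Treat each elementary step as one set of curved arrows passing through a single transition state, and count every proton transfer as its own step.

3

Step 1: Rate-determining heterolysis of the C–O bond gives TsO⁻ and a tertiary carbocation.
(No 1,2-shift: no single shift to an adjacent carbon would give a more stable cation.)
Step 2: Nucleophilic capture: the oxygen of CH3CH2OH bonds to the cationic carbon, producing an oxonium-ion intermediate.
Step 3: A second solvent molecule removes the proton on oxygen, giving the neutral ether product.
Total: 3 elementary steps.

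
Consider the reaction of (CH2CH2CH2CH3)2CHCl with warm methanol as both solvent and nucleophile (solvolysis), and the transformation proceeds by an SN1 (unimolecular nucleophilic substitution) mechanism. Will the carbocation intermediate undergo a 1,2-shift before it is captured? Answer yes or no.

no

The first-formed carbocation is secondary.
No single 1,2-shift to an adjacent carbon would produce a more-substituted cation than the one already present, so no rearrangement occurs.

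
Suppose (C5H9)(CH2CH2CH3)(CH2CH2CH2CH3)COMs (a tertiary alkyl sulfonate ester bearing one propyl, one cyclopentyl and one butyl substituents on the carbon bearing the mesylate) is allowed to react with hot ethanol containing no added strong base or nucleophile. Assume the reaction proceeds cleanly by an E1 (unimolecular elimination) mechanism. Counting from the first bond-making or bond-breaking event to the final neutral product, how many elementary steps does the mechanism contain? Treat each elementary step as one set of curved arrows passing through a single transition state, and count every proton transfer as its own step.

Step 1: Ionisation: the C–O σ-bond cleaves heterolytically; both bonding electrons depart with MsO⁻, leaving a tertiary carbocation at the α-carbon.
(No 1,2-shift: no single shift to an adjacent carbon would give a more stable cation.)
Step 2: An ethanol molecule (solvent) deprotonates a β-carbon; as the C–H bond breaks, those electrons form the new alkene π bond.
Total: 2 elementary steps.

2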